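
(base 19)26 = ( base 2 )101100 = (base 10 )44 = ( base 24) 1K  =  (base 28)1G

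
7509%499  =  24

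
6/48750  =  1/8125 =0.00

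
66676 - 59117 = 7559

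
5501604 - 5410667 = 90937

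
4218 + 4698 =8916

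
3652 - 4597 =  - 945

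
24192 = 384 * 63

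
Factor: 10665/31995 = 3^ ( - 1 )= 1/3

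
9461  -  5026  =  4435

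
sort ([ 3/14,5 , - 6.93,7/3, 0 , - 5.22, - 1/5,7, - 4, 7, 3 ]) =[ - 6.93 , - 5.22, - 4, - 1/5, 0,3/14,7/3, 3,5, 7,7]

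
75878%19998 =15884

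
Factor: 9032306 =2^1 * 569^1*7937^1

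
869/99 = 8+ 7/9 = 8.78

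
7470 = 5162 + 2308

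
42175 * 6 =253050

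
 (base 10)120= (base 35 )3f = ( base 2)1111000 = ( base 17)71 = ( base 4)1320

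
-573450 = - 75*7646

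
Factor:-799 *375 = -3^1*5^3*17^1*47^1=-  299625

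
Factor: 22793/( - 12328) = -2^( - 3 )*67^( - 1) * 991^1 = -  991/536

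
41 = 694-653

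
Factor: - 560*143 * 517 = -2^4*5^1 * 7^1*11^2*13^1*47^1 = - 41401360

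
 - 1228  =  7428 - 8656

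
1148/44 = 26 + 1/11 = 26.09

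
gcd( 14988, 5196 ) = 12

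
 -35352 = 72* ( - 491)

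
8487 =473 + 8014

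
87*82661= 7191507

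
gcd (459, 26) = 1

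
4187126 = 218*19207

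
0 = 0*564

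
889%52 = 5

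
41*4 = 164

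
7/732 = 7/732 = 0.01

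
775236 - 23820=751416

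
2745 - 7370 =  - 4625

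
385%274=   111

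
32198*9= 289782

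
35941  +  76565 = 112506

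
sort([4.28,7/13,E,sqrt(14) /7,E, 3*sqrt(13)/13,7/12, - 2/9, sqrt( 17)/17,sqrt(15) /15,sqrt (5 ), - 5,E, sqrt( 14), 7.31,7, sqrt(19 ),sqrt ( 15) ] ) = [ - 5,  -  2/9, sqrt( 17)/17, sqrt( 15 )/15, sqrt( 14 )/7, 7/13,7/12, 3*sqrt(13 )/13,sqrt( 5),E,E,E,sqrt(14),sqrt ( 15), 4.28, sqrt(19),7 , 7.31] 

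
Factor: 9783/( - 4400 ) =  - 2^ ( - 4) * 3^2*5^( - 2)*11^ ( - 1) * 1087^1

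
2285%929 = 427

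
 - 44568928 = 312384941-356953869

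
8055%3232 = 1591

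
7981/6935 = 1+1046/6935 = 1.15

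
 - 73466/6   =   - 12245 + 2/3 = - 12244.33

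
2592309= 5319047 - 2726738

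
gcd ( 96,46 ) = 2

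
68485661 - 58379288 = 10106373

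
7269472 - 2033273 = 5236199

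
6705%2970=765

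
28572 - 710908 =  - 682336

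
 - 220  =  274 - 494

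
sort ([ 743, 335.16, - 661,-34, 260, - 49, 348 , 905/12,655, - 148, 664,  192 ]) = [ - 661,  -  148, - 49, - 34, 905/12 , 192, 260,335.16, 348,655, 664, 743 ]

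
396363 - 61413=334950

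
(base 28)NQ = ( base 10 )670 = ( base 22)18A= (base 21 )1aj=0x29e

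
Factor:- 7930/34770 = -3^(  -  1)*13^1*19^(  -  1 )  =  - 13/57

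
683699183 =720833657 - 37134474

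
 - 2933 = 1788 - 4721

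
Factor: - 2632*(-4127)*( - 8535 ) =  - 2^3*3^1*5^1*7^1*47^1*569^1*4127^1 = - 92709423240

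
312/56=5+ 4/7 = 5.57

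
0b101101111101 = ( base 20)771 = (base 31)31R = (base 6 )21341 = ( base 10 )2941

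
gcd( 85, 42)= 1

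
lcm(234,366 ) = 14274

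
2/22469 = 2/22469 =0.00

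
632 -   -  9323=9955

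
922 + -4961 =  - 4039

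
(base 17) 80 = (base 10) 136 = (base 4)2020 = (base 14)9A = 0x88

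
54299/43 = 54299/43 = 1262.77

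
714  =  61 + 653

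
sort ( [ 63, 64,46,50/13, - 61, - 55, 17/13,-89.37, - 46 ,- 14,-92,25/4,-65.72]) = [-92,-89.37, - 65.72,  -  61,-55 , - 46, - 14,17/13,50/13,25/4, 46, 63,64]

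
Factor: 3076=2^2*769^1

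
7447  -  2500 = 4947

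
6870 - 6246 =624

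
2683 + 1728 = 4411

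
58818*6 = 352908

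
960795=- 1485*( - 647)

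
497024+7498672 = 7995696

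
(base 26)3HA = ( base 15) b05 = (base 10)2480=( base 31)2I0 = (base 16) 9B0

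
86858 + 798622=885480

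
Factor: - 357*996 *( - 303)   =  2^2*3^3  *7^1*  17^1*83^1*101^1 = 107738316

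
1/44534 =1/44534= 0.00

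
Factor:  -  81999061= - 31^1*2645131^1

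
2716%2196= 520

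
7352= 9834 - 2482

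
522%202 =118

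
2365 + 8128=10493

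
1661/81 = 1661/81=20.51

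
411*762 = 313182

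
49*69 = 3381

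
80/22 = 3 + 7/11=3.64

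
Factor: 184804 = 2^2 * 47^1*983^1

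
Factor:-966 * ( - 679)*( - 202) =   -  2^2 * 3^1*7^2*23^1*97^1 * 101^1=- 132494628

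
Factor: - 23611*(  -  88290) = 2^1*  3^4*5^1 *7^1*109^1*3373^1  =  2084615190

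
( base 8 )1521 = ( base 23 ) 1DL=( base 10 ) 849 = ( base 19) 26D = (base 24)1B9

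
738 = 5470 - 4732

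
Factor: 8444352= 2^6*3^1 * 7^1* 61^1 * 103^1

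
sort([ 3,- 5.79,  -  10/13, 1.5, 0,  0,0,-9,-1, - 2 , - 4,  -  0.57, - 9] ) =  [-9, - 9,- 5.79,  -  4,-2,- 1, - 10/13,  -  0.57, 0, 0,0, 1.5, 3 ]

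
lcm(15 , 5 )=15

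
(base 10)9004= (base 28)BDG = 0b10001100101100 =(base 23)H0B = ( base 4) 2030230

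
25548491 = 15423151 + 10125340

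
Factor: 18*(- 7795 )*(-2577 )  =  361578870=2^1* 3^3 * 5^1*859^1*1559^1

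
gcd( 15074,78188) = 2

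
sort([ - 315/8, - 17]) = [ - 315/8  ,-17] 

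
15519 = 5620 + 9899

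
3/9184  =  3/9184= 0.00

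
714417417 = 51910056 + 662507361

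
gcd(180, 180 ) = 180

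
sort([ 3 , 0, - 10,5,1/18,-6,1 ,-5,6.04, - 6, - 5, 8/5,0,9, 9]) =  [ - 10, - 6,-6, - 5, - 5,0,0,1/18,1, 8/5,3, 5,  6.04,9 , 9 ] 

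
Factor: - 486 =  - 2^1*3^5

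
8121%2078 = 1887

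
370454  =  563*658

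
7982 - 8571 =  - 589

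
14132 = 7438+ 6694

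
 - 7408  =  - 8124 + 716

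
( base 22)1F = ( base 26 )1B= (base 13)2b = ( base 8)45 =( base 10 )37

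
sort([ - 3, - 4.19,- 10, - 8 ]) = [ - 10,-8, - 4.19,-3]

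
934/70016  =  467/35008 = 0.01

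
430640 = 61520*7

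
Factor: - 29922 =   -  2^1 * 3^1 * 4987^1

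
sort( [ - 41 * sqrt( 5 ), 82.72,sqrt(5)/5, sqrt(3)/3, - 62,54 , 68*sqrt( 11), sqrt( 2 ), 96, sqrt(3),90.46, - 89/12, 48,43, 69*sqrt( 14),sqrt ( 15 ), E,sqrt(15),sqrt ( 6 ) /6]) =[ - 41*sqrt ( 5), - 62, - 89/12,sqrt( 6 ) /6,sqrt( 5 )/5, sqrt( 3)/3,sqrt(2),sqrt(3),E, sqrt( 15),sqrt(15 ), 43, 48, 54, 82.72,90.46, 96, 68*sqrt( 11),69*sqrt(14 )]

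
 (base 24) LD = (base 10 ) 517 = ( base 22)11B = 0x205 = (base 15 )247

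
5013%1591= 240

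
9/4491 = 1/499 = 0.00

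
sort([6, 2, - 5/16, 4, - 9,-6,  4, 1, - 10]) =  [-10, - 9, - 6, - 5/16, 1, 2,  4, 4, 6]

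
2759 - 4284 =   -  1525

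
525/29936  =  525/29936 = 0.02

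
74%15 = 14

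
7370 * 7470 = 55053900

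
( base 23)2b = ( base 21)2f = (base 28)21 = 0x39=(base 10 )57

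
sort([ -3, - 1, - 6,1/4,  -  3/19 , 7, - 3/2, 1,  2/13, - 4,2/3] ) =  [ - 6, - 4,  -  3, - 3/2 , - 1,  -  3/19, 2/13,1/4, 2/3,1,  7]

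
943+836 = 1779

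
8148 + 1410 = 9558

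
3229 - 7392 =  - 4163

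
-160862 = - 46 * 3497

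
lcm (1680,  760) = 31920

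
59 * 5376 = 317184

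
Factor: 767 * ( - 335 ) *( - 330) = 84791850 = 2^1 * 3^1*5^2*11^1*13^1 *59^1 *67^1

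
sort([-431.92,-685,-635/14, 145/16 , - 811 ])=[ - 811, - 685,  -  431.92, - 635/14,  145/16]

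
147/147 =1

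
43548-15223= 28325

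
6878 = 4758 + 2120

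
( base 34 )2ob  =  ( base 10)3139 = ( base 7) 12103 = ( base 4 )301003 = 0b110001000011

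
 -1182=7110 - 8292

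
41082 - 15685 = 25397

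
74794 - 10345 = 64449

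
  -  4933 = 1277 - 6210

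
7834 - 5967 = 1867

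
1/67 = 1/67 = 0.01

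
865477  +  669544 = 1535021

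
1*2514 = 2514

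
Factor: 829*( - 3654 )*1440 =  - 2^6 *3^4*5^1*7^1*29^1*829^1= - 4361999040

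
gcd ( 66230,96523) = 1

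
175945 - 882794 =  - 706849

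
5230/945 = 5  +  101/189= 5.53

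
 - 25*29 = - 725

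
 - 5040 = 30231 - 35271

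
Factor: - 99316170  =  - 2^1*3^2 *5^1*47^1 * 53^1*443^1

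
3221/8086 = 3221/8086 = 0.40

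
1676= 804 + 872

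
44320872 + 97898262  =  142219134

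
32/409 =32/409 = 0.08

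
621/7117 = 621/7117  =  0.09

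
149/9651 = 149/9651  =  0.02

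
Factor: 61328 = 2^4*3833^1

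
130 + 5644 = 5774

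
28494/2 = 14247= 14247.00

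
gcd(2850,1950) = 150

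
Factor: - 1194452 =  - 2^2*7^1 * 29^1* 1471^1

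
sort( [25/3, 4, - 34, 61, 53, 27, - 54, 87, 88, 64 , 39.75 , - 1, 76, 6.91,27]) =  [ - 54,- 34, - 1,4 , 6.91, 25/3, 27, 27, 39.75, 53,61, 64, 76, 87, 88 ]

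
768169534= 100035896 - - 668133638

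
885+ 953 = 1838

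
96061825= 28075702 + 67986123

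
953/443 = 953/443= 2.15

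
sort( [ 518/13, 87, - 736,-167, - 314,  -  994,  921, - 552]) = [ - 994,-736,  -  552, - 314,  -  167, 518/13, 87, 921]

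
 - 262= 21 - 283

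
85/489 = 85/489 = 0.17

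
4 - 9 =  - 5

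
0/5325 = 0 = 0.00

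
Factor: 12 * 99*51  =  60588 = 2^2*3^4*11^1*17^1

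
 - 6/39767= -1 + 39761/39767 = - 0.00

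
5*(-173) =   -  865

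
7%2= 1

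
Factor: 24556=2^2*7^1* 877^1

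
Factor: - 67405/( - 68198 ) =85/86 = 2^(-1 ) * 5^1*17^1*43^( - 1 ) 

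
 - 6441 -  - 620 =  - 5821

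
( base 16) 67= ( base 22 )4f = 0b1100111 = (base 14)75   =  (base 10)103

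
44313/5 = 44313/5 = 8862.60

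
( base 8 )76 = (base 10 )62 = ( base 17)3B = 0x3e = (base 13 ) 4a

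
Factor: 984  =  2^3 * 3^1*41^1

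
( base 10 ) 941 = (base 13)575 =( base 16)3ad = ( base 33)SH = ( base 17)346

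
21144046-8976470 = 12167576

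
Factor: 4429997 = 11^1 *13^2*2383^1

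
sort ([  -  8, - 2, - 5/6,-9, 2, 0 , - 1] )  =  [ - 9, -8, - 2, - 1, - 5/6, 0,2 ] 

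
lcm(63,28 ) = 252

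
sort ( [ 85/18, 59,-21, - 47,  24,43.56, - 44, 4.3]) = [ - 47, - 44,-21,4.3, 85/18, 24,43.56, 59]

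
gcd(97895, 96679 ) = 1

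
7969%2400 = 769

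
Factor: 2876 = 2^2 * 719^1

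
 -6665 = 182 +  - 6847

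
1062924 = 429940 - -632984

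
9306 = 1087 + 8219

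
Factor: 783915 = 3^1*5^1*11^1*4751^1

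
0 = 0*8241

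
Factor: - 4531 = -23^1*197^1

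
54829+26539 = 81368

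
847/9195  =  847/9195 = 0.09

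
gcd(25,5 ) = 5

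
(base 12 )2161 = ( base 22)7CL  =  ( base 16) e59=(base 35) 2YX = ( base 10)3673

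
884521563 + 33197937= 917719500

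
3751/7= 3751/7  =  535.86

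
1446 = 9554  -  8108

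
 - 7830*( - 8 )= 62640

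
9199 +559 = 9758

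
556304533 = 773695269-217390736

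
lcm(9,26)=234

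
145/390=29/78 = 0.37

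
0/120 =0 =0.00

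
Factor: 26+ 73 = 99= 3^2*11^1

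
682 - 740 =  - 58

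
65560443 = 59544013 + 6016430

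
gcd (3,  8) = 1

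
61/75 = 61/75 =0.81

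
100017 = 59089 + 40928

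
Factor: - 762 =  - 2^1 * 3^1*127^1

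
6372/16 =398 +1/4 = 398.25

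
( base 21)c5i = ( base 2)1010100100111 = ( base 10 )5415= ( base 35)4ep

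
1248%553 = 142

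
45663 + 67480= 113143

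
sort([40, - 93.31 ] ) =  [ -93.31,40]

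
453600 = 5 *90720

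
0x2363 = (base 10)9059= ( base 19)161f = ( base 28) BFF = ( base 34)7sf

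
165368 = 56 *2953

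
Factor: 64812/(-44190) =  -2^1 *3^( - 1 )*5^(-1)*11^1 = - 22/15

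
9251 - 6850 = 2401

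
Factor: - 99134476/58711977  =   -2^2 * 3^(- 2) * 7^1*19^1 * 47^( - 1)*138799^ ( - 1) * 186343^1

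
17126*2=34252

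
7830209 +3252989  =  11083198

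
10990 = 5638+5352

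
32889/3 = 10963 = 10963.00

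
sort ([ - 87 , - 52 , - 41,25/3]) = [ - 87, - 52, - 41,25/3 ] 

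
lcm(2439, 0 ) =0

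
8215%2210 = 1585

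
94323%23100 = 1923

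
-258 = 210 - 468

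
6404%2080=164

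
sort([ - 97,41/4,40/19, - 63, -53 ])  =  [ - 97, - 63, - 53,  40/19 , 41/4 ] 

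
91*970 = 88270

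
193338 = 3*64446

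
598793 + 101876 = 700669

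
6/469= 6/469 = 0.01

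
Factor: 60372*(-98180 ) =-2^4*3^3*5^1*13^1*43^1 * 4909^1 = -  5927322960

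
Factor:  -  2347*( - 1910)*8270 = 2^2* 5^2*191^1*827^1*2347^1 =37072507900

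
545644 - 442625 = 103019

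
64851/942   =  68 + 265/314  =  68.84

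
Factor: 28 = 2^2 * 7^1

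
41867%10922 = 9101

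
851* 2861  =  2434711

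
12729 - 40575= - 27846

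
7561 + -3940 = 3621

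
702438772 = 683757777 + 18680995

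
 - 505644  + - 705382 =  - 1211026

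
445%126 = 67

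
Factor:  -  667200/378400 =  - 2^1*3^1*11^ ( - 1) * 43^ ( - 1 )*139^1  =  -834/473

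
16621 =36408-19787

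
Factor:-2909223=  - 3^3*19^1*53^1*107^1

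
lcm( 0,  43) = 0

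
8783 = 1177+7606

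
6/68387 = 6/68387 = 0.00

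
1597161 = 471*3391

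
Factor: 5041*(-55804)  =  -2^2*7^1*71^2 * 1993^1=-281307964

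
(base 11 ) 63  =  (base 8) 105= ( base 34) 21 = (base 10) 69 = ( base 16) 45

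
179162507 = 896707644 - 717545137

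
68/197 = 68/197 = 0.35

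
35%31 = 4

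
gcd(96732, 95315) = 1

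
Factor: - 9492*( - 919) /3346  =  623082/239  =  2^1*3^1*113^1*239^( - 1)*919^1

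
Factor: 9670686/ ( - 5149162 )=-4835343/2574581 = - 3^1*31^( - 1)*53^(-1)*1567^( - 1 )*1611781^1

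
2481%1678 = 803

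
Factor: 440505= 3^3*5^1*13^1 * 251^1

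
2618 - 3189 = -571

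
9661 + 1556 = 11217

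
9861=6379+3482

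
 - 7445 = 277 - 7722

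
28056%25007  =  3049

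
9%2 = 1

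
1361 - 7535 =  - 6174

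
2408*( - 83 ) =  - 199864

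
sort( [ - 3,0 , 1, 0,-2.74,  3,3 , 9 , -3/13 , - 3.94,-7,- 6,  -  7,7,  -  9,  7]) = [- 9,  -  7, - 7,-6, - 3.94,- 3,-2.74, - 3/13, 0,0, 1,  3, 3, 7,7,  9 ]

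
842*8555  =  7203310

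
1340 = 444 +896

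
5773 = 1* 5773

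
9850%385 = 225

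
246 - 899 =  - 653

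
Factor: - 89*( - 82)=7298 = 2^1*41^1*89^1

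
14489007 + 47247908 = 61736915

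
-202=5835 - 6037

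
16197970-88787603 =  - 72589633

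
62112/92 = 675  +  3/23 = 675.13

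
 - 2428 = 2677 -5105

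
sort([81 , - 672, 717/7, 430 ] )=[ - 672 , 81,  717/7, 430]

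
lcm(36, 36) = 36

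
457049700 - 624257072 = - 167207372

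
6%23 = 6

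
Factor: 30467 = 30467^1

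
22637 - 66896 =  - 44259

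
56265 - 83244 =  - 26979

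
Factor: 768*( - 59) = - 2^8*3^1*59^1 =- 45312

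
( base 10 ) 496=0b111110000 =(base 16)1f0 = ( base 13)2C2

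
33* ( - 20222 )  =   - 667326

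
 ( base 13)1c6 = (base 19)H8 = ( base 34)9P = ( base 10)331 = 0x14B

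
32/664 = 4/83 = 0.05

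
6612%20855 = 6612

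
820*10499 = 8609180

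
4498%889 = 53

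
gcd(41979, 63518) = 7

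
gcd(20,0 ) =20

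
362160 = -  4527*( - 80) 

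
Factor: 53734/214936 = 2^( - 2 ) = 1/4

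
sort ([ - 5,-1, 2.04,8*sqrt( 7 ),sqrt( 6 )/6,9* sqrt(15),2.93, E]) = [ - 5, - 1, sqrt(6) /6, 2.04,  E,2.93,8*sqrt(7 ),  9*sqrt(15 )]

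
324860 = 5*64972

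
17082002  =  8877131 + 8204871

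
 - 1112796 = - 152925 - 959871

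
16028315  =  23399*685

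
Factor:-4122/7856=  - 2061/3928 = - 2^ ( - 3 )*3^2*229^1*491^( - 1 ) 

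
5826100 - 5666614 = 159486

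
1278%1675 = 1278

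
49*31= 1519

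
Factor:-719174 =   -  2^1 * 359587^1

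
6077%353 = 76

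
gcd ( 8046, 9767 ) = 1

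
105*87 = 9135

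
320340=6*53390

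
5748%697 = 172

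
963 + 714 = 1677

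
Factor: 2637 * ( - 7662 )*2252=-2^3 * 3^3*293^1 * 563^1 *1277^1 = -45500970888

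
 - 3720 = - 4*930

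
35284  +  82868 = 118152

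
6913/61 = 113 + 20/61= 113.33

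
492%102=84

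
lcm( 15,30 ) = 30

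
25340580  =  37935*668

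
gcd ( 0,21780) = 21780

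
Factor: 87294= 2^1*3^1 * 14549^1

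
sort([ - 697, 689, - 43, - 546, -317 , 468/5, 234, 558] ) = [ - 697, - 546, - 317, - 43,468/5,234,558,689]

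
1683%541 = 60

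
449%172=105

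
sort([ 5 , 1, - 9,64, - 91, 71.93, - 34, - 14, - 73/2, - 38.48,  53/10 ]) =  [ - 91,-38.48, - 73/2, - 34,- 14 , - 9,  1, 5 , 53/10,64,  71.93]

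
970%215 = 110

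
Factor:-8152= -2^3*1019^1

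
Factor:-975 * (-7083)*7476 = 2^2*3^4*5^2*7^1* 13^1*89^1*787^1 =51628695300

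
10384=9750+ 634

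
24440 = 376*65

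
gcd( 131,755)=1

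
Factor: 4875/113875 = 3^1*13^1*911^(-1 ) = 39/911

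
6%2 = 0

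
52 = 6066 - 6014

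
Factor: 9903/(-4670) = -2^( - 1)*3^1*5^( - 1)*467^( - 1)*3301^1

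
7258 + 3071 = 10329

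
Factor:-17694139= - 163^1*108553^1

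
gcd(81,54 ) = 27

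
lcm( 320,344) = 13760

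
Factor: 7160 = 2^3*5^1*179^1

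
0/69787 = 0 = 0.00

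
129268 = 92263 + 37005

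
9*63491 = 571419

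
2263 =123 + 2140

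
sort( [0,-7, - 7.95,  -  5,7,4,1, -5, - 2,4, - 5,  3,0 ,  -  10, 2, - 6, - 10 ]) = [ - 10, - 10, - 7.95, - 7,-6, - 5, - 5, - 5, - 2, 0,  0,1,2, 3,4,4, 7 ] 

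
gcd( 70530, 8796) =6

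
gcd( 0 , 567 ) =567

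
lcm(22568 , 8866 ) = 248248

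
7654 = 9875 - 2221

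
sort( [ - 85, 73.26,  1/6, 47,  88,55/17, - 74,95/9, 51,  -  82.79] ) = [ - 85, - 82.79, - 74,1/6, 55/17, 95/9, 47, 51, 73.26,88]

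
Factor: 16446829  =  7^1 *2349547^1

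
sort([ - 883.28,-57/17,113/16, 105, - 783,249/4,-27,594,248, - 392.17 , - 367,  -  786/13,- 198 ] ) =[ -883.28, -783, - 392.17,-367, - 198, -786/13, - 27, - 57/17, 113/16, 249/4,105,  248,594]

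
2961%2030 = 931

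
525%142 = 99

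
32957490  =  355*92838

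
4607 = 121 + 4486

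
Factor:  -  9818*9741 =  -95637138=-2^1*3^1*17^1*  191^1*4909^1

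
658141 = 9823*67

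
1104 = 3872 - 2768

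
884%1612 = 884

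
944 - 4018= - 3074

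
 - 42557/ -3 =14185 + 2/3 =14185.67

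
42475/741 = 42475/741 = 57.32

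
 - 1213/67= -1213/67 = - 18.10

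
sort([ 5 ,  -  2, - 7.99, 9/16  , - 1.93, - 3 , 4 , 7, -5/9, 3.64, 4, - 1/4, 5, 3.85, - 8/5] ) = [ - 7.99,-3, - 2,  -  1.93  , - 8/5, - 5/9,  -  1/4, 9/16,3.64, 3.85, 4,4, 5,  5,7]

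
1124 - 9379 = - 8255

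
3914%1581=752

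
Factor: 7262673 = 3^1*11^1 *29^1*7589^1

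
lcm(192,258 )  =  8256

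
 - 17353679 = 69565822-86919501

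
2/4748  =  1/2374=0.00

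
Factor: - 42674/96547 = - 2^1*11^( - 1) * 19^1*67^( - 1)*131^( - 1)*1123^1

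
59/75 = 59/75 = 0.79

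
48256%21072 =6112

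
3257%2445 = 812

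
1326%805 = 521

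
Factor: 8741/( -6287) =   -  6287^(-1)*8741^1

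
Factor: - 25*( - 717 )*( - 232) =- 4158600= - 2^3*3^1 * 5^2*29^1*239^1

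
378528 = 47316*8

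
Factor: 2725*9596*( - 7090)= - 185397119000 = - 2^3*5^3*109^1 * 709^1 * 2399^1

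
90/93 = 30/31 = 0.97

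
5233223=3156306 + 2076917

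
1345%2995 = 1345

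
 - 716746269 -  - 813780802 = 97034533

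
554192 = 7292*76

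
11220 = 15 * 748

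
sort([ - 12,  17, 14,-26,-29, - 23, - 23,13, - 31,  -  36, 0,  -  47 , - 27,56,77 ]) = [- 47,-36, - 31, - 29,- 27, - 26, - 23, - 23,-12, 0 , 13,14, 17,56,77]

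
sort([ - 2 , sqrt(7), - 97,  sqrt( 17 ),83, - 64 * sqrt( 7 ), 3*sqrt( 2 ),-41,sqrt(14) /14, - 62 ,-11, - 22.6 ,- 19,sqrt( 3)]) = [ - 64*sqrt( 7), - 97, -62, - 41,  -  22.6,-19, - 11,  -  2,sqrt( 14 )/14, sqrt( 3),sqrt( 7 ),sqrt( 17 ),3*sqrt ( 2 ),83]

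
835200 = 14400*58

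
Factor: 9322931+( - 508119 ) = 2^2*431^1*5113^1 = 8814812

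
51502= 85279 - 33777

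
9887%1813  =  822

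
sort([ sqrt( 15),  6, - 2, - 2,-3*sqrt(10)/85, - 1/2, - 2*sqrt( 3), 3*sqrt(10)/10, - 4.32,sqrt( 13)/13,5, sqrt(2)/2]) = [  -  4.32, - 2*sqrt (3 ), - 2,  -  2,  -  1/2, - 3*sqrt(10)/85, sqrt( 13)/13,sqrt( 2)/2, 3* sqrt( 10) /10,  sqrt(15 ),  5,6 ]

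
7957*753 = 5991621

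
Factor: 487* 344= 2^3 * 43^1 * 487^1 =167528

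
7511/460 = 16  +  151/460 = 16.33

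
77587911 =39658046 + 37929865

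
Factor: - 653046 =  - 2^1*3^1*31^1*3511^1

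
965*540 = 521100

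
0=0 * 9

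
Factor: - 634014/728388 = -2^( - 1)  *3^1*59^1 * 199^1*20233^(  -  1)=-35223/40466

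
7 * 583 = 4081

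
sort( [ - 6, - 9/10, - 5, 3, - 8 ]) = [ - 8 , - 6, - 5 , - 9/10 , 3 ]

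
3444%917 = 693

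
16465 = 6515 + 9950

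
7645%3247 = 1151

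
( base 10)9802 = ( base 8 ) 23112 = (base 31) a66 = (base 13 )4600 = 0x264A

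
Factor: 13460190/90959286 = 2243365/15159881=5^1 *11^( - 1) * 409^1*761^( - 1)*  1097^1*1811^( -1)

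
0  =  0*760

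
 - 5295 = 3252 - 8547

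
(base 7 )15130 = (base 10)4186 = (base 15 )1391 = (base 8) 10132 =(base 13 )1BA0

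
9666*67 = 647622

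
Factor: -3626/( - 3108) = 7/6  =  2^(- 1 )*3^( - 1)*7^1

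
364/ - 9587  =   - 1 + 9223/9587 = - 0.04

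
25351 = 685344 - 659993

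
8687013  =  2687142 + 5999871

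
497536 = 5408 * 92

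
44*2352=103488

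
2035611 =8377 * 243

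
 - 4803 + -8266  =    -  13069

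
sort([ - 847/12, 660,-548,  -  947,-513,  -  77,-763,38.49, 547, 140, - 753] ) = [ - 947, - 763,- 753,- 548, - 513, - 77, - 847/12 , 38.49, 140,547,660]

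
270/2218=135/1109 = 0.12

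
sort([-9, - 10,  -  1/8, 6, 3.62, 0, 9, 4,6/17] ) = [-10, - 9, - 1/8,0, 6/17, 3.62, 4, 6, 9] 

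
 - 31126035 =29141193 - 60267228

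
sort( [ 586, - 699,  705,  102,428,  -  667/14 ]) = [  -  699, - 667/14,102,428,  586, 705] 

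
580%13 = 8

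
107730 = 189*570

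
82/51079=82/51079 = 0.00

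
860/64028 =215/16007 = 0.01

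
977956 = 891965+85991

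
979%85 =44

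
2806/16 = 1403/8=   175.38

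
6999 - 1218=5781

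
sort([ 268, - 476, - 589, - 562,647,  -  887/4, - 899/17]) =[ - 589, - 562 , -476, - 887/4, - 899/17, 268 , 647] 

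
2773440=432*6420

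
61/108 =61/108 = 0.56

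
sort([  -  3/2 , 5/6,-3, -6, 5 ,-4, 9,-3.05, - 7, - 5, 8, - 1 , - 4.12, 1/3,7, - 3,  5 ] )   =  [ - 7, - 6, - 5, - 4.12, - 4 , - 3.05,- 3 , - 3, - 3/2, - 1, 1/3, 5/6, 5, 5, 7 , 8,9] 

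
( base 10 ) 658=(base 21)1A7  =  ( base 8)1222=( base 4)22102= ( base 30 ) LS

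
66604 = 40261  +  26343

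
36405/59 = 617 + 2/59 = 617.03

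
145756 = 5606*26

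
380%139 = 102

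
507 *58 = 29406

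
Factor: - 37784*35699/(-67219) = 2^3*29^1*1231^1*4723^1* 67219^( - 1 ) = 1348851016/67219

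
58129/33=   1761 +16/33 = 1761.48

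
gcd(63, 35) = 7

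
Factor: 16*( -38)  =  -2^5*19^1 = - 608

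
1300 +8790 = 10090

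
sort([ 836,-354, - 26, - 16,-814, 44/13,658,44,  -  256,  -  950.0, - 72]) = [ - 950.0, - 814, -354, - 256, - 72, - 26, - 16, 44/13,44,658, 836 ]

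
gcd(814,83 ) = 1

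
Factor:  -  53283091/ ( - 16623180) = 2^( - 2)*3^( - 2)*5^ ( - 1)*7^( - 1 )*79^( - 1)*167^( - 1)*6521^1*8171^1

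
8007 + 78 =8085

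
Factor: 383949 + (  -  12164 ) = 371785 =5^1*74357^1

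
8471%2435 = 1166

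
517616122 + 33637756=551253878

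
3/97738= 3/97738 = 0.00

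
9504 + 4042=13546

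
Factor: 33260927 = 7^1 *1187^1*4003^1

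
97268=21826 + 75442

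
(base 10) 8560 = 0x2170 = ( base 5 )233220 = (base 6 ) 103344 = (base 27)BK1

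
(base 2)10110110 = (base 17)AC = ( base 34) 5C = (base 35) 57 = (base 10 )182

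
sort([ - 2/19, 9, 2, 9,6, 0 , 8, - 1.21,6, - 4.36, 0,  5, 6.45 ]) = [ - 4.36,-1.21,- 2/19, 0 , 0, 2 , 5,  6 , 6, 6.45,8 , 9,  9]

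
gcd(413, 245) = 7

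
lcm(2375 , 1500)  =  28500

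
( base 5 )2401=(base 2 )101011111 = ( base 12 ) 253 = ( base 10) 351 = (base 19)i9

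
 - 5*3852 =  - 19260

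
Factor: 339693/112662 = 2^( - 1)*3^( - 1)*11^( - 1)*199^1 = 199/66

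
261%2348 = 261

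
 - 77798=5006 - 82804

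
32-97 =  - 65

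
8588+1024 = 9612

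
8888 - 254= 8634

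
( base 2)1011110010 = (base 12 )52A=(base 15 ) 354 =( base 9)1027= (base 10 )754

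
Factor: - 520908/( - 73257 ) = 2^2*83^1 * 523^1*24419^( - 1 ) = 173636/24419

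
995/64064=995/64064 = 0.02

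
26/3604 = 13/1802 = 0.01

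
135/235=27/47 = 0.57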